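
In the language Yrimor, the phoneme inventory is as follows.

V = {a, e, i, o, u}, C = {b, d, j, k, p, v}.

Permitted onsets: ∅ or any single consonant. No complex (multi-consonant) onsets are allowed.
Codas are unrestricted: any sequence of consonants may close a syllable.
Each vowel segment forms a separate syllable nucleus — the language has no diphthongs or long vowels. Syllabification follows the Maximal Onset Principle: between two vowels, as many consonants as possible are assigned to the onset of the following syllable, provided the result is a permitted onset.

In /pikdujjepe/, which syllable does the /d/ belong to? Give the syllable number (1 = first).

2

Nuclei (vowels): i, u, e, e → 4 syllables.
Between /i/ (V1) and /u/ (V2): /kd/; trying suffixes from longest down, /d/ is the first permitted one, so coda /k/ | onset /d/.
Between /u/ (V2) and /e/ (V3): /jj/; trying suffixes from longest down, /j/ is the first permitted one, so coda /j/ | onset /j/.
Between /e/ (V3) and /e/ (V4): /p/ → onset of the next syllable (single consonants are always licit onsets).
Syllabification: pik.duj.je.pe.
The /d/ is in the onset of syllable 2 (/duj/).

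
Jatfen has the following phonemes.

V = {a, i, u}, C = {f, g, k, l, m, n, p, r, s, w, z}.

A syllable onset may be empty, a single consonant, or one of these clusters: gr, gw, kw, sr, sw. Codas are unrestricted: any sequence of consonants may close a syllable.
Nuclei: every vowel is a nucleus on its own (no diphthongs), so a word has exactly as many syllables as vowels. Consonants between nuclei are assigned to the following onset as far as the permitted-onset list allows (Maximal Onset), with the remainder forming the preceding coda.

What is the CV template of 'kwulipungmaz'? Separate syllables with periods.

The vowels are u, i, u, a — 4 nuclei, so 4 syllables.
Between /u/ (V1) and /i/ (V2): /l/ → onset of the next syllable (single consonants are always licit onsets).
Between /i/ (V2) and /u/ (V3): /p/ → onset of the next syllable (single consonants are always licit onsets).
Between /u/ (V3) and /a/ (V4): cluster /ngm/ — the longest permitted-onset suffix is /m/; onset = /m/, preceding coda = /ng/.
So the parse is kwu.li.pung.maz.
Mapping each syllable to C/V: /kwu/ → CCV, /li/ → CV, /pung/ → CVCC, /maz/ → CVC.

CCV.CV.CVCC.CVC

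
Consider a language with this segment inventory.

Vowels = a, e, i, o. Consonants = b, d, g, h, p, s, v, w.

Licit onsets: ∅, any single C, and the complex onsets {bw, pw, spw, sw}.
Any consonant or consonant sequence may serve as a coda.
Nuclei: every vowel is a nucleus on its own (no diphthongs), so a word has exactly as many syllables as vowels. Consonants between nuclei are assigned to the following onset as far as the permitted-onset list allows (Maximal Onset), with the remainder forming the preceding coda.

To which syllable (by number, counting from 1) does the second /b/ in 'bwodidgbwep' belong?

Vowels present: o, i, e; each is a nucleus, giving 3 syllables.
/o…i/ gap (V1→V2): /d/ → onset of the next syllable (single consonants are always licit onsets).
/i…e/ gap (V2→V3): /dgbw/; trying suffixes from longest down, /bw/ is the first permitted one, so coda /dg/ | onset /bw/.
Result: bwo.didg.bwep.
The second /b/ is in the onset of syllable 3 (/bwep/).

3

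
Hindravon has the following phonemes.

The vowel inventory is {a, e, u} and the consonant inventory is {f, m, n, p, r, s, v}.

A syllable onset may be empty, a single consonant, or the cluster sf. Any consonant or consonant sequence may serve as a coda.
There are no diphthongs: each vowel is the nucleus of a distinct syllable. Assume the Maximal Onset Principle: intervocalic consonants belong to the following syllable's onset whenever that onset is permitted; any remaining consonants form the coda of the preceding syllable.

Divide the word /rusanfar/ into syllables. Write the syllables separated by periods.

ru.san.far

Nuclei (vowels): u, a, a → 3 syllables.
Between /u/ (V1) and /a/ (V2): /s/ → onset of the next syllable (single consonants are always licit onsets).
Between /a/ (V2) and /a/ (V3): /nf/; trying suffixes from longest down, /f/ is the first permitted one, so coda /n/ | onset /f/.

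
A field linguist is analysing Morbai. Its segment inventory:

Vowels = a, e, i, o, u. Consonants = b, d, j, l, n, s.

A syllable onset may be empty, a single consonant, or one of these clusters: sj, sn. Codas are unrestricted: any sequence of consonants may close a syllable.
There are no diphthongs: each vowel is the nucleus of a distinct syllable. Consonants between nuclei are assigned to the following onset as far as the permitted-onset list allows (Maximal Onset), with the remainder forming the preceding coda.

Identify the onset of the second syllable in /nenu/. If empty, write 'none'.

n

Nuclei (vowels): e, u → 2 syllables.
/e…u/ gap (V1→V2): just /n/ — single C goes to the following onset.
So the parse is ne.nu.
Syllable 2 is /nu/: onset /n/, nucleus /u/, coda ∅.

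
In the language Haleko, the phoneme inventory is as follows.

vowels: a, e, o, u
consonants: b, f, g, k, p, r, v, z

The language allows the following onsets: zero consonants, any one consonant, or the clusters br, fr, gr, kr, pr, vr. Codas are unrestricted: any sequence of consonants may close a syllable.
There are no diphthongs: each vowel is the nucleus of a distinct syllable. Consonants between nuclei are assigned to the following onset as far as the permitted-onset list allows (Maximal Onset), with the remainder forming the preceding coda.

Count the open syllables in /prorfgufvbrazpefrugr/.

1

The vowels are o, u, a, e, u — 5 nuclei, so 5 syllables.
σ1/σ2 boundary: /rfg/; trying suffixes from longest down, /g/ is the first permitted one, so coda /rf/ | onset /g/.
σ2/σ3 boundary: /fvbr/ splits as /fv/ + /br/ (/br/ is the longest suffix that is a licit onset).
σ3/σ4 boundary: cluster /zp/ — the longest permitted-onset suffix is /p/; onset = /p/, preceding coda = /z/.
σ4/σ5 boundary: /fr/ is a licit onset in full, so it all attaches to the next syllable.
Putting it together: prorf.gufv.braz.pe.frugr.
Classifying each syllable: /prorf/ (closed), /gufv/ (closed), /braz/ (closed), /pe/ (open), /frugr/ (closed).
Open syllables: 1.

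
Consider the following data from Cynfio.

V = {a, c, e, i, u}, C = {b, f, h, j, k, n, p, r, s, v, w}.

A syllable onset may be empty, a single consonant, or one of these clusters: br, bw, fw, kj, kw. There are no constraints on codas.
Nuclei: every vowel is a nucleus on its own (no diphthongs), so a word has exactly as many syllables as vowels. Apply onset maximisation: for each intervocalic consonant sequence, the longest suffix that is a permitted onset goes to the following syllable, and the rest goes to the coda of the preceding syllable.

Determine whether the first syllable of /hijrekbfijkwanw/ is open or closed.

Nuclei (vowels): i, e, i, a → 4 syllables.
σ1/σ2 boundary: /jr/ splits as /j/ + /r/ (/r/ is the longest suffix that is a licit onset).
σ2/σ3 boundary: cluster /kbf/ — the longest permitted-onset suffix is /f/; onset = /f/, preceding coda = /kb/.
σ3/σ4 boundary: /jkw/ — longest licit onset from the right is /kw/, leaving /j/ as coda.
Syllabification: hij.rekb.fij.kwanw.
Syllable 1 is /hij/ with coda /j/, so it is closed.

closed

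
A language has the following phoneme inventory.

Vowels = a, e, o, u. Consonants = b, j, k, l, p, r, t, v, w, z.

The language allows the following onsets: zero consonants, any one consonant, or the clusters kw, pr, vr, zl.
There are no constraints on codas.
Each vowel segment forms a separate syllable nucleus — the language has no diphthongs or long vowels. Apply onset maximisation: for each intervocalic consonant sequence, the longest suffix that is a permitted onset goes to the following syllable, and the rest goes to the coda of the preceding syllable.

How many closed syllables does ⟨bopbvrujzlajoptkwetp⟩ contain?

4

The vowels are o, u, a, o, e — 5 nuclei, so 5 syllables.
/o…u/ gap (V1→V2): /pbvr/; trying suffixes from longest down, /vr/ is the first permitted one, so coda /pb/ | onset /vr/.
/u…a/ gap (V2→V3): /jzl/ splits as /j/ + /zl/ (/zl/ is the longest suffix that is a licit onset).
/a…o/ gap (V3→V4): /j/ is a single consonant, so it becomes the next onset.
/o…e/ gap (V4→V5): /ptkw/; trying suffixes from longest down, /kw/ is the first permitted one, so coda /pt/ | onset /kw/.
So the parse is bopb.vruj.zla.jopt.kwetp.
Classifying each syllable: /bopb/ (closed), /vruj/ (closed), /zla/ (open), /jopt/ (closed), /kwetp/ (closed).
Closed syllables: 4.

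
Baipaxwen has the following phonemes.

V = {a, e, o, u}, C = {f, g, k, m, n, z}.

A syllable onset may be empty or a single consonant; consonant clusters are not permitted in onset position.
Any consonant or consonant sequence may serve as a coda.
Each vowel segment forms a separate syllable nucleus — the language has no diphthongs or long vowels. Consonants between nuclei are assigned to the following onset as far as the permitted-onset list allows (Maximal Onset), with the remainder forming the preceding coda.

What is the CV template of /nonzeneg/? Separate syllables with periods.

CVC.CV.CVC

The vowels are o, e, e — 3 nuclei, so 3 syllables.
Between /o/ (V1) and /e/ (V2): cluster /nz/ — the longest permitted-onset suffix is /z/; onset = /z/, preceding coda = /n/.
Between /e/ (V2) and /e/ (V3): just /n/ — single C goes to the following onset.
Syllabification: non.ze.neg.
Mapping each syllable to C/V: /non/ → CVC, /ze/ → CV, /neg/ → CVC.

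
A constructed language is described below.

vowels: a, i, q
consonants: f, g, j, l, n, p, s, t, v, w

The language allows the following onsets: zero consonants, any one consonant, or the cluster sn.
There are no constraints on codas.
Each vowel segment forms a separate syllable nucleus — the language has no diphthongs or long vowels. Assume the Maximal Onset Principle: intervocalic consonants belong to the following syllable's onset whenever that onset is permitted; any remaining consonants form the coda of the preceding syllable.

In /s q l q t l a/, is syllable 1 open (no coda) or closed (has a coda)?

open

The vowels are q, q, a — 3 nuclei, so 3 syllables.
Between /q/ (V1) and /q/ (V2): just /l/ — single C goes to the following onset.
Between /q/ (V2) and /a/ (V3): cluster /tl/ — the longest permitted-onset suffix is /l/; onset = /l/, preceding coda = /t/.
Result: sq.lqt.la.
Syllable 1 is /sq/; it ends in its nucleus with no coda, so it is open.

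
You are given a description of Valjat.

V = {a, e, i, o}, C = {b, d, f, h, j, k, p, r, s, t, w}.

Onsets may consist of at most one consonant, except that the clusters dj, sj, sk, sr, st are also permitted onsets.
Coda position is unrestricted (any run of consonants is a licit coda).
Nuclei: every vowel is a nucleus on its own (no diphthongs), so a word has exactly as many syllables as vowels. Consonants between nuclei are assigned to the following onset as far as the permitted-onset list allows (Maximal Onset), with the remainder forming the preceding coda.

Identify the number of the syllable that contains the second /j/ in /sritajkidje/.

4

Vowels present: i, a, i, e; each is a nucleus, giving 4 syllables.
σ1/σ2 boundary: just /t/ — single C goes to the following onset.
σ2/σ3 boundary: /jk/ — longest licit onset from the right is /k/, leaving /j/ as coda.
σ3/σ4 boundary: /dj/ — entire cluster is a permitted onset → onset /dj/, coda ∅.
So the parse is sri.taj.ki.dje.
The second /j/ is in the onset of syllable 4 (/dje/).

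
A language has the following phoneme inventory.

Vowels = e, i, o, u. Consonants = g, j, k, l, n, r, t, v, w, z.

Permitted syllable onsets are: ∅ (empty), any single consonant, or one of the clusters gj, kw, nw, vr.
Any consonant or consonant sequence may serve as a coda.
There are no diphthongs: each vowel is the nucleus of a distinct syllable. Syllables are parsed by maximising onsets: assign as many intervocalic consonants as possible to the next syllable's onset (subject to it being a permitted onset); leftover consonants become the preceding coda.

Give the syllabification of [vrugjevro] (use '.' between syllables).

The vowels are u, e, o — 3 nuclei, so 3 syllables.
Between /u/ (V1) and /e/ (V2): cluster /gj/ — /gj/ is itself a permitted onset, so the whole cluster goes right; preceding coda = ∅.
Between /e/ (V2) and /o/ (V3): /vr/ — entire cluster is a permitted onset → onset /vr/, coda ∅.

vru.gje.vro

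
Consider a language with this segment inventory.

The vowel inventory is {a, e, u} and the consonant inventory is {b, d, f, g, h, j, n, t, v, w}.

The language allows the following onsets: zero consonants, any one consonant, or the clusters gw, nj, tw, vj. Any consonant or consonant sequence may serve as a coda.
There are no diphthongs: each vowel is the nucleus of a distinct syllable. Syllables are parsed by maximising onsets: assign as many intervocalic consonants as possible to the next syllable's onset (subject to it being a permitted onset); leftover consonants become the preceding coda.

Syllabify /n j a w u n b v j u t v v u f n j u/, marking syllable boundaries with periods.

Vowels present: a, u, u, u, u; each is a nucleus, giving 5 syllables.
σ1/σ2 boundary: just /w/ — single C goes to the following onset.
σ2/σ3 boundary: /nbvj/; trying suffixes from longest down, /vj/ is the first permitted one, so coda /nb/ | onset /vj/.
σ3/σ4 boundary: cluster /tvv/ — the longest permitted-onset suffix is /v/; onset = /v/, preceding coda = /tv/.
σ4/σ5 boundary: /fnj/ — longest licit onset from the right is /nj/, leaving /f/ as coda.

nja.wunb.vjutv.vuf.nju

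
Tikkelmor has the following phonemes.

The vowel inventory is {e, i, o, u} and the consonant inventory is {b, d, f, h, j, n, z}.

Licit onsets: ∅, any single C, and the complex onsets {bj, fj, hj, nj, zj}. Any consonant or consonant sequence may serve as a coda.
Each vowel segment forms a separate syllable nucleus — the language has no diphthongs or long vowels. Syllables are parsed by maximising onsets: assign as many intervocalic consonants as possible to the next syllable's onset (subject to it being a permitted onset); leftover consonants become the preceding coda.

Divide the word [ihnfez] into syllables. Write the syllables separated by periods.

Vowels present: i, e; each is a nucleus, giving 2 syllables.
V1 /i/ – V2 /e/: /hnf/; trying suffixes from longest down, /f/ is the first permitted one, so coda /hn/ | onset /f/.

ihn.fez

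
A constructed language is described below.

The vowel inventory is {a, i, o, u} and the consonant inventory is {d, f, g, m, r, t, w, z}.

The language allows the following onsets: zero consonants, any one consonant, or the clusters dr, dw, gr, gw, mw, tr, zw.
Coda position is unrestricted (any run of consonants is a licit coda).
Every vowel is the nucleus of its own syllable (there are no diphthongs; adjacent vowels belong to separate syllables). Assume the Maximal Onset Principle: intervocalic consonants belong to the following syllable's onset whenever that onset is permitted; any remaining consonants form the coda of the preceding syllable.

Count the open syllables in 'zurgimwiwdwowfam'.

1

Nuclei (vowels): u, i, i, o, a → 5 syllables.
V1 /u/ – V2 /i/: /rg/; trying suffixes from longest down, /g/ is the first permitted one, so coda /r/ | onset /g/.
V2 /i/ – V3 /i/: /mw/ — entire cluster is a permitted onset → onset /mw/, coda ∅.
V3 /i/ – V4 /o/: /wdw/ — longest licit onset from the right is /dw/, leaving /w/ as coda.
V4 /o/ – V5 /a/: /wf/; trying suffixes from longest down, /f/ is the first permitted one, so coda /w/ | onset /f/.
Putting it together: zur.gi.mwiw.dwow.fam.
Classifying each syllable: /zur/ (closed), /gi/ (open), /mwiw/ (closed), /dwow/ (closed), /fam/ (closed).
Open syllables: 1.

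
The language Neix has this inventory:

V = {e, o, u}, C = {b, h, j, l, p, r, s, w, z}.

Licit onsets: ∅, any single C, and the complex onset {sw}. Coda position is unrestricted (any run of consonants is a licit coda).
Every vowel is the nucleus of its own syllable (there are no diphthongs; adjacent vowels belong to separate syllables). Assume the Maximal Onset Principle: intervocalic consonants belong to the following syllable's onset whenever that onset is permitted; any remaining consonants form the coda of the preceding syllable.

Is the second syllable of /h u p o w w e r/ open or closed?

The vowels are u, o, e — 3 nuclei, so 3 syllables.
σ1/σ2 boundary: /p/ is a single consonant, so it becomes the next onset.
σ2/σ3 boundary: /ww/; trying suffixes from longest down, /w/ is the first permitted one, so coda /w/ | onset /w/.
Result: hu.pow.wer.
Syllable 2 is /pow/ with coda /w/, so it is closed.

closed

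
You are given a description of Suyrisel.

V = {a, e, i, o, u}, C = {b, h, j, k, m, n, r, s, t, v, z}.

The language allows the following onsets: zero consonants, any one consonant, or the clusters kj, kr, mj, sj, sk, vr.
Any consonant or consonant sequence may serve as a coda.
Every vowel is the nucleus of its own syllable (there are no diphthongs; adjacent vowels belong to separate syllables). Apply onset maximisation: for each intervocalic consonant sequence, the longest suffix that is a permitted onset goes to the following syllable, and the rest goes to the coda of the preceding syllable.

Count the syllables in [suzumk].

2

The vowels are u, u — 2 nuclei, so 2 syllables.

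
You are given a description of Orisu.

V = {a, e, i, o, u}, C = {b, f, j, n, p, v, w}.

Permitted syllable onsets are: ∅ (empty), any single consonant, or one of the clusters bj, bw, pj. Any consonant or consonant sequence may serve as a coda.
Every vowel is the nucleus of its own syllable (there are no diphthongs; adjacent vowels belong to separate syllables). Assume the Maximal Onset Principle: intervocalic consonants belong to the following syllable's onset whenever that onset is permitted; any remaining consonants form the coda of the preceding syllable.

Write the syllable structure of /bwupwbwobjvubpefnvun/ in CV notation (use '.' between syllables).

Vowels present: u, o, u, e, u; each is a nucleus, giving 5 syllables.
/u…o/ gap (V1→V2): /pwbw/; trying suffixes from longest down, /bw/ is the first permitted one, so coda /pw/ | onset /bw/.
/o…u/ gap (V2→V3): cluster /bjv/ — the longest permitted-onset suffix is /v/; onset = /v/, preceding coda = /bj/.
/u…e/ gap (V3→V4): cluster /bp/ — the longest permitted-onset suffix is /p/; onset = /p/, preceding coda = /b/.
/e…u/ gap (V4→V5): cluster /fnv/ — the longest permitted-onset suffix is /v/; onset = /v/, preceding coda = /fn/.
Result: bwupw.bwobj.vub.pefn.vun.
Mapping each syllable to C/V: /bwupw/ → CCVCC, /bwobj/ → CCVCC, /vub/ → CVC, /pefn/ → CVCC, /vun/ → CVC.

CCVCC.CCVCC.CVC.CVCC.CVC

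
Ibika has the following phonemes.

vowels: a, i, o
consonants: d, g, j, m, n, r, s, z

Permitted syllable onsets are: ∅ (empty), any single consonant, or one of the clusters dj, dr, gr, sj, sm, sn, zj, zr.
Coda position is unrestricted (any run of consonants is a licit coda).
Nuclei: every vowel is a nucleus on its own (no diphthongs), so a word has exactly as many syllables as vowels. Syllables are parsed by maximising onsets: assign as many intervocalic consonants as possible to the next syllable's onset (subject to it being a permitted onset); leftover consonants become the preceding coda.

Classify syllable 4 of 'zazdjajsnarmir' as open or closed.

Vowels present: a, a, a, i; each is a nucleus, giving 4 syllables.
Between /a/ (V1) and /a/ (V2): /zdj/; trying suffixes from longest down, /dj/ is the first permitted one, so coda /z/ | onset /dj/.
Between /a/ (V2) and /a/ (V3): /jsn/; trying suffixes from longest down, /sn/ is the first permitted one, so coda /j/ | onset /sn/.
Between /a/ (V3) and /i/ (V4): /rm/; trying suffixes from longest down, /m/ is the first permitted one, so coda /r/ | onset /m/.
So the parse is zaz.djaj.snar.mir.
Syllable 4 is /mir/ with coda /r/, so it is closed.

closed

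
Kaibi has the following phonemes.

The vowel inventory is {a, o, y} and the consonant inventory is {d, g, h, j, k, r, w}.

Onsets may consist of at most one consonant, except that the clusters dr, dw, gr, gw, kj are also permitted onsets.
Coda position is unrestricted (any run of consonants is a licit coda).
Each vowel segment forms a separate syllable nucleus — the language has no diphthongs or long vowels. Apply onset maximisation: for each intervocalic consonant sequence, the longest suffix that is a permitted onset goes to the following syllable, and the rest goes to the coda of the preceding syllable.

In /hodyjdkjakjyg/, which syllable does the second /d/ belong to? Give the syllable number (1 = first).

The vowels are o, y, a, y — 4 nuclei, so 4 syllables.
/o…y/ gap (V1→V2): just /d/ — single C goes to the following onset.
/y…a/ gap (V2→V3): /jdkj/; trying suffixes from longest down, /kj/ is the first permitted one, so coda /jd/ | onset /kj/.
/a…y/ gap (V3→V4): cluster /kj/ — /kj/ is itself a permitted onset, so the whole cluster goes right; preceding coda = ∅.
Result: ho.dyjd.kja.kjyg.
The second /d/ is in the coda of syllable 2 (/dyjd/).

2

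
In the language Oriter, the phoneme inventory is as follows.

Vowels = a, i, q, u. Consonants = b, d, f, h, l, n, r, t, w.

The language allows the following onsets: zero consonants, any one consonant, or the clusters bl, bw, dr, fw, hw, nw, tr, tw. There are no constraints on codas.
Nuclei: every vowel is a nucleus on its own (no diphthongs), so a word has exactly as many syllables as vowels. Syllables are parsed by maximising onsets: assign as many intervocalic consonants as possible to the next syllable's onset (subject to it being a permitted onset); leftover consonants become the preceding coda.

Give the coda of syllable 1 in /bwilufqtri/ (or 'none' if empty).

none

Vowels present: i, u, q, i; each is a nucleus, giving 4 syllables.
Between /i/ (V1) and /u/ (V2): /l/ → onset of the next syllable (single consonants are always licit onsets).
Between /u/ (V2) and /q/ (V3): just /f/ — single C goes to the following onset.
Between /q/ (V3) and /i/ (V4): /tr/ — entire cluster is a permitted onset → onset /tr/, coda ∅.
Result: bwi.lu.fq.tri.
Syllable 1 is /bwi/: onset /bw/, nucleus /i/, coda ∅.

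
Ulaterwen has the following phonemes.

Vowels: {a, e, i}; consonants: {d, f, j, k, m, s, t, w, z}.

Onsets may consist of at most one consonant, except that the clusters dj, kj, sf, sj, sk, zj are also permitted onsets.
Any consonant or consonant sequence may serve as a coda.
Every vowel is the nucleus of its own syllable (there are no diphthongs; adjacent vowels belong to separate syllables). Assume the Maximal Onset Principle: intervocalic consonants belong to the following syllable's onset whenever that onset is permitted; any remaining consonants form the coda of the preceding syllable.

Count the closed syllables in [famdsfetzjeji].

2

Nuclei (vowels): a, e, e, i → 4 syllables.
/a…e/ gap (V1→V2): /mdsf/; trying suffixes from longest down, /sf/ is the first permitted one, so coda /md/ | onset /sf/.
/e…e/ gap (V2→V3): /tzj/ splits as /t/ + /zj/ (/zj/ is the longest suffix that is a licit onset).
/e…i/ gap (V3→V4): /j/ is a single consonant, so it becomes the next onset.
So the parse is famd.sfet.zje.ji.
Classifying each syllable: /famd/ (closed), /sfet/ (closed), /zje/ (open), /ji/ (open).
Closed syllables: 2.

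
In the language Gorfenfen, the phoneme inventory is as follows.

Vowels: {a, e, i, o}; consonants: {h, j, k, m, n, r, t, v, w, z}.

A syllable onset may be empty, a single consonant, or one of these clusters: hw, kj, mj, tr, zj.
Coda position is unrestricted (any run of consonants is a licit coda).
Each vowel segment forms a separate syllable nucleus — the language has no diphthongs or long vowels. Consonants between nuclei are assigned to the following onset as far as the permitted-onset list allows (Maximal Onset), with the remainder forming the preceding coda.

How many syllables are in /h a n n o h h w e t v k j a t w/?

Vowels present: a, o, e, a; each is a nucleus, giving 4 syllables.

4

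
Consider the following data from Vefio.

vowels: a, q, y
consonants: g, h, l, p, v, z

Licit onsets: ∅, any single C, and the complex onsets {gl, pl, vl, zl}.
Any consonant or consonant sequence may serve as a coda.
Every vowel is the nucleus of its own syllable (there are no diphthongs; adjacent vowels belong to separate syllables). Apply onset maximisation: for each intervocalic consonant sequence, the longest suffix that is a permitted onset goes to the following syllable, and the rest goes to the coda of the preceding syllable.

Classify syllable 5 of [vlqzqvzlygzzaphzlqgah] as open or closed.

Nuclei (vowels): q, q, y, a, q, a → 6 syllables.
Between /q/ (V1) and /q/ (V2): just /z/ — single C goes to the following onset.
Between /q/ (V2) and /y/ (V3): cluster /vzl/ — the longest permitted-onset suffix is /zl/; onset = /zl/, preceding coda = /v/.
Between /y/ (V3) and /a/ (V4): /gzz/; trying suffixes from longest down, /z/ is the first permitted one, so coda /gz/ | onset /z/.
Between /a/ (V4) and /q/ (V5): /phzl/ splits as /ph/ + /zl/ (/zl/ is the longest suffix that is a licit onset).
Between /q/ (V5) and /a/ (V6): just /g/ — single C goes to the following onset.
Putting it together: vlq.zqv.zlygz.zaph.zlq.gah.
Syllable 5 is /zlq/; it ends in its nucleus with no coda, so it is open.

open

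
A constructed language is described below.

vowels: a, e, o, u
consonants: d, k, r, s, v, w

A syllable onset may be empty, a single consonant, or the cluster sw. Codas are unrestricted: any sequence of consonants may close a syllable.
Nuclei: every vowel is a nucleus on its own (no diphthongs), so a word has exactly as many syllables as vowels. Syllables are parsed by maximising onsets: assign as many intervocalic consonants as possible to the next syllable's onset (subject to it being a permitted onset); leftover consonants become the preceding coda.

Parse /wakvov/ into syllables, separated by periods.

Vowels present: a, o; each is a nucleus, giving 2 syllables.
V1 /a/ – V2 /o/: /kv/; trying suffixes from longest down, /v/ is the first permitted one, so coda /k/ | onset /v/.

wak.vov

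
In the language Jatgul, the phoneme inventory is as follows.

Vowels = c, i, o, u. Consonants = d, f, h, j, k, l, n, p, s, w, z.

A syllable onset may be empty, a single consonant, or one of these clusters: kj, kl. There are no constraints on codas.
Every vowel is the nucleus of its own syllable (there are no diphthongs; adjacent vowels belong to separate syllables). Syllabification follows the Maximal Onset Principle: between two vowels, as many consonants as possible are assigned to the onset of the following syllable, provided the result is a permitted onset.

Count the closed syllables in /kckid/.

Nuclei (vowels): c, i → 2 syllables.
Between /c/ (V1) and /i/ (V2): just /k/ — single C goes to the following onset.
Putting it together: kc.kid.
Classifying each syllable: /kc/ (open), /kid/ (closed).
Closed syllables: 1.

1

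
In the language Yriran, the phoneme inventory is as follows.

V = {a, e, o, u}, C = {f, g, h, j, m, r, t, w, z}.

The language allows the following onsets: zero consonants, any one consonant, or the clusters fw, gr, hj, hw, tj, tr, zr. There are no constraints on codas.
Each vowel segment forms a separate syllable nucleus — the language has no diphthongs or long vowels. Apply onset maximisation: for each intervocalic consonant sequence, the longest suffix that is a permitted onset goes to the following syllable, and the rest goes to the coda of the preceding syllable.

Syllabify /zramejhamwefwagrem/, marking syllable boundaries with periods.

zra.mej.ham.we.fwa.grem

The vowels are a, e, a, e, a, e — 6 nuclei, so 6 syllables.
V1 /a/ – V2 /e/: /m/ is a single consonant, so it becomes the next onset.
V2 /e/ – V3 /a/: /jh/; trying suffixes from longest down, /h/ is the first permitted one, so coda /j/ | onset /h/.
V3 /a/ – V4 /e/: /mw/; trying suffixes from longest down, /w/ is the first permitted one, so coda /m/ | onset /w/.
V4 /e/ – V5 /a/: /fw/ is a licit onset in full, so it all attaches to the next syllable.
V5 /a/ – V6 /e/: /gr/ is a licit onset in full, so it all attaches to the next syllable.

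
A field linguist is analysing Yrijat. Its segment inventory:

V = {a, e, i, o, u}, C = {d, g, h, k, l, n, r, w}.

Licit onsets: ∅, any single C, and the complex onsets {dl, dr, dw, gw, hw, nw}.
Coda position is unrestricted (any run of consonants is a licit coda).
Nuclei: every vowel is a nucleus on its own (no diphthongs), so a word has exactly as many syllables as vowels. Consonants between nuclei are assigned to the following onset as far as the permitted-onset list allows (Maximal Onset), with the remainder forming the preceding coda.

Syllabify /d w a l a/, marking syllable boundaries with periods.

dwa.la

Nuclei (vowels): a, a → 2 syllables.
Between /a/ (V1) and /a/ (V2): /l/ → onset of the next syllable (single consonants are always licit onsets).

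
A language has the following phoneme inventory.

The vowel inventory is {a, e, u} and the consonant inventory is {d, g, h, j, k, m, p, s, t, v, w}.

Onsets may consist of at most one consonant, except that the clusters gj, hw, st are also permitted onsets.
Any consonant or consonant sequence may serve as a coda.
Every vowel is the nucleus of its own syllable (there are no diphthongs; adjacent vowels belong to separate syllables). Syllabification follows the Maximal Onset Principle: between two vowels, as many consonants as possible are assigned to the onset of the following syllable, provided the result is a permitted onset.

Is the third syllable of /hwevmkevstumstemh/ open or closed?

Vowels present: e, e, u, e; each is a nucleus, giving 4 syllables.
V1 /e/ – V2 /e/: cluster /vmk/ — the longest permitted-onset suffix is /k/; onset = /k/, preceding coda = /vm/.
V2 /e/ – V3 /u/: /vst/ splits as /v/ + /st/ (/st/ is the longest suffix that is a licit onset).
V3 /u/ – V4 /e/: /mst/ — longest licit onset from the right is /st/, leaving /m/ as coda.
Result: hwevm.kev.stum.stemh.
Syllable 3 is /stum/ with coda /m/, so it is closed.

closed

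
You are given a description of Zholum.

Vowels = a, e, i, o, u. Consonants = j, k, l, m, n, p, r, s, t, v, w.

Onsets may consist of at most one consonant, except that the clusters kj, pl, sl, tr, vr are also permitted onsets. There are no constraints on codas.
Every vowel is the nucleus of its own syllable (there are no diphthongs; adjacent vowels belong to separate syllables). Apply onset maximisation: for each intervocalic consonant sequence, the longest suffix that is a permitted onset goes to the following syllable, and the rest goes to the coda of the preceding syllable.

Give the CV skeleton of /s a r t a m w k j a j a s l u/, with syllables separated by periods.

CVC.CVCC.CCV.CV.CCV

Nuclei (vowels): a, a, a, a, u → 5 syllables.
/a…a/ gap (V1→V2): /rt/ — longest licit onset from the right is /t/, leaving /r/ as coda.
/a…a/ gap (V2→V3): /mwkj/ splits as /mw/ + /kj/ (/kj/ is the longest suffix that is a licit onset).
/a…a/ gap (V3→V4): just /j/ — single C goes to the following onset.
/a…u/ gap (V4→V5): cluster /sl/ — /sl/ is itself a permitted onset, so the whole cluster goes right; preceding coda = ∅.
Result: sar.tamw.kja.ja.slu.
Mapping each syllable to C/V: /sar/ → CVC, /tamw/ → CVCC, /kja/ → CCV, /ja/ → CV, /slu/ → CCV.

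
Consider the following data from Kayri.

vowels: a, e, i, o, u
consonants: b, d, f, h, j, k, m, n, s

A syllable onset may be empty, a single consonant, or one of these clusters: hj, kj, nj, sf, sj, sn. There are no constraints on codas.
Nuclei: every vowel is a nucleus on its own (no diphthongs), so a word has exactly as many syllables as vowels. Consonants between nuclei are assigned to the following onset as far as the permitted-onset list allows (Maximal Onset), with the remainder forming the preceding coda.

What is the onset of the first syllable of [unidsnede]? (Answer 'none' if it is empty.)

none

Nuclei (vowels): u, i, e, e → 4 syllables.
σ1/σ2 boundary: just /n/ — single C goes to the following onset.
σ2/σ3 boundary: /dsn/; trying suffixes from longest down, /sn/ is the first permitted one, so coda /d/ | onset /sn/.
σ3/σ4 boundary: just /d/ — single C goes to the following onset.
Putting it together: u.nid.sne.de.
Syllable 1 is /u/: onset ∅, nucleus /u/, coda ∅.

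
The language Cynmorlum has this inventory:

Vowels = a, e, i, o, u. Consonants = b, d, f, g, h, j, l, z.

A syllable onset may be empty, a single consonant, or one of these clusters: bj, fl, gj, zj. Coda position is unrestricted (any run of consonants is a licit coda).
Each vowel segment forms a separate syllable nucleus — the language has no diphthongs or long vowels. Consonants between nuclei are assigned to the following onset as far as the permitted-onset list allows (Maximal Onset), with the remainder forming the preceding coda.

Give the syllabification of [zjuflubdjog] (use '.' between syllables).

Vowels present: u, u, o; each is a nucleus, giving 3 syllables.
σ1/σ2 boundary: cluster /fl/ — /fl/ is itself a permitted onset, so the whole cluster goes right; preceding coda = ∅.
σ2/σ3 boundary: /bdj/ — longest licit onset from the right is /j/, leaving /bd/ as coda.

zju.flubd.jog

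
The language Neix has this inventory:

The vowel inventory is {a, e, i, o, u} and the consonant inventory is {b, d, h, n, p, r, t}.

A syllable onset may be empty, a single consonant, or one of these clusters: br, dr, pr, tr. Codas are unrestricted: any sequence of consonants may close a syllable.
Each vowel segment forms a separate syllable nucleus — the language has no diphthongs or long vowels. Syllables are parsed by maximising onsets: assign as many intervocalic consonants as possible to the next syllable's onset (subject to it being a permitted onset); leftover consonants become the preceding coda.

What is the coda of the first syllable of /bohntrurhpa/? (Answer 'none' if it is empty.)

Vowels present: o, u, a; each is a nucleus, giving 3 syllables.
Between /o/ (V1) and /u/ (V2): /hntr/ — longest licit onset from the right is /tr/, leaving /hn/ as coda.
Between /u/ (V2) and /a/ (V3): /rhp/ splits as /rh/ + /p/ (/p/ is the longest suffix that is a licit onset).
Putting it together: bohn.trurh.pa.
Syllable 1 is /bohn/: onset /b/, nucleus /o/, coda /hn/.

hn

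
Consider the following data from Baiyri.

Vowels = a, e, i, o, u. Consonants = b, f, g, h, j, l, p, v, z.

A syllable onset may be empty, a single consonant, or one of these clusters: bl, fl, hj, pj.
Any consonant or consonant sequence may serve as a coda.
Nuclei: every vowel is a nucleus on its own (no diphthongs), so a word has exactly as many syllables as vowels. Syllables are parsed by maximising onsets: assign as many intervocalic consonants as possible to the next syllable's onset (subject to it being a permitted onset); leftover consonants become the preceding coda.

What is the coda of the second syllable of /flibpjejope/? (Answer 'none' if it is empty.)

Nuclei (vowels): i, e, o, e → 4 syllables.
/i…e/ gap (V1→V2): /bpj/ — longest licit onset from the right is /pj/, leaving /b/ as coda.
/e…o/ gap (V2→V3): /j/ is a single consonant, so it becomes the next onset.
/o…e/ gap (V3→V4): just /p/ — single C goes to the following onset.
So the parse is flib.pje.jo.pe.
Syllable 2 is /pje/: onset /pj/, nucleus /e/, coda ∅.

none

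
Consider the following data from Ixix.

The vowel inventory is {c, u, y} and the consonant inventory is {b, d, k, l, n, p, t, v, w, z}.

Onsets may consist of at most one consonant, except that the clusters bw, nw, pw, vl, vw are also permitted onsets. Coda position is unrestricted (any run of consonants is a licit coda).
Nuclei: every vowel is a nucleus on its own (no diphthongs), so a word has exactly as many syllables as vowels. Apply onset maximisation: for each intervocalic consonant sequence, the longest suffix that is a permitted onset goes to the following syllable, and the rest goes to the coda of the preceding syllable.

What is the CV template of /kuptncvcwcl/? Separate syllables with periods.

The vowels are u, c, c, c — 4 nuclei, so 4 syllables.
σ1/σ2 boundary: /ptn/ splits as /pt/ + /n/ (/n/ is the longest suffix that is a licit onset).
σ2/σ3 boundary: /v/ is a single consonant, so it becomes the next onset.
σ3/σ4 boundary: /w/ → onset of the next syllable (single consonants are always licit onsets).
Syllabification: kupt.nc.vc.wcl.
Mapping each syllable to C/V: /kupt/ → CVCC, /nc/ → CV, /vc/ → CV, /wcl/ → CVC.

CVCC.CV.CV.CVC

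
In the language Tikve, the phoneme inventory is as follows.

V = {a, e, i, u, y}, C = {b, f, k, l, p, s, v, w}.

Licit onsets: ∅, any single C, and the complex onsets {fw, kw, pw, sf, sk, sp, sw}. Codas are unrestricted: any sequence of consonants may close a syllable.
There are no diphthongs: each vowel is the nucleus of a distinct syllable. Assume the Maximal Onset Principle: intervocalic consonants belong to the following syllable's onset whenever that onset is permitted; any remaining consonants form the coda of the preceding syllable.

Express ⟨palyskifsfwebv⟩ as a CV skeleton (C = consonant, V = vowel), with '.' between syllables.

CV.CV.CCVCC.CCVCC

Vowels present: a, y, i, e; each is a nucleus, giving 4 syllables.
Between /a/ (V1) and /y/ (V2): just /l/ — single C goes to the following onset.
Between /y/ (V2) and /i/ (V3): /sk/ — entire cluster is a permitted onset → onset /sk/, coda ∅.
Between /i/ (V3) and /e/ (V4): /fsfw/ splits as /fs/ + /fw/ (/fw/ is the longest suffix that is a licit onset).
Syllabification: pa.ly.skifs.fwebv.
Mapping each syllable to C/V: /pa/ → CV, /ly/ → CV, /skifs/ → CCVCC, /fwebv/ → CCVCC.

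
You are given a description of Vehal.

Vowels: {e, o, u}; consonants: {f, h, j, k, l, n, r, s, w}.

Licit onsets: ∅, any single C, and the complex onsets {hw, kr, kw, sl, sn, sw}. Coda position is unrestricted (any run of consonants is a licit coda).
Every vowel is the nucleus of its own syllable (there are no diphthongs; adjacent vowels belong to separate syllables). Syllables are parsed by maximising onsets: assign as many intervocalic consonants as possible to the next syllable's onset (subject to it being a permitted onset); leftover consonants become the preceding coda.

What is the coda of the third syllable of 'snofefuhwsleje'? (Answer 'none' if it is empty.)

Vowels present: o, e, u, e, e; each is a nucleus, giving 5 syllables.
V1 /o/ – V2 /e/: just /f/ — single C goes to the following onset.
V2 /e/ – V3 /u/: just /f/ — single C goes to the following onset.
V3 /u/ – V4 /e/: /hwsl/ splits as /hw/ + /sl/ (/sl/ is the longest suffix that is a licit onset).
V4 /e/ – V5 /e/: just /j/ — single C goes to the following onset.
Result: sno.fe.fuhw.sle.je.
Syllable 3 is /fuhw/: onset /f/, nucleus /u/, coda /hw/.

hw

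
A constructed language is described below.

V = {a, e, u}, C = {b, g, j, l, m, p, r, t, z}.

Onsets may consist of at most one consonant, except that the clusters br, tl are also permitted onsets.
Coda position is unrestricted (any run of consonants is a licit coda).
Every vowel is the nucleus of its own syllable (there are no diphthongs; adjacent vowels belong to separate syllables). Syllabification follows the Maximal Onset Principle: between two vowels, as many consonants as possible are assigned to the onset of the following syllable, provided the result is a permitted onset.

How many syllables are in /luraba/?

3

Vowels present: u, a, a; each is a nucleus, giving 3 syllables.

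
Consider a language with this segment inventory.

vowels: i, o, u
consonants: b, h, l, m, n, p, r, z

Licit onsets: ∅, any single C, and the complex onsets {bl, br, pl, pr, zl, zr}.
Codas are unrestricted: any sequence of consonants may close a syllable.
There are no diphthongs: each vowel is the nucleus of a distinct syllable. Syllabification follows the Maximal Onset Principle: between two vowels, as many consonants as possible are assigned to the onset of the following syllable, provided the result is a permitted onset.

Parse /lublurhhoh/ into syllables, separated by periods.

Vowels present: u, u, o; each is a nucleus, giving 3 syllables.
Between /u/ (V1) and /u/ (V2): cluster /bl/ — /bl/ is itself a permitted onset, so the whole cluster goes right; preceding coda = ∅.
Between /u/ (V2) and /o/ (V3): /rhh/ — longest licit onset from the right is /h/, leaving /rh/ as coda.

lu.blurh.hoh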